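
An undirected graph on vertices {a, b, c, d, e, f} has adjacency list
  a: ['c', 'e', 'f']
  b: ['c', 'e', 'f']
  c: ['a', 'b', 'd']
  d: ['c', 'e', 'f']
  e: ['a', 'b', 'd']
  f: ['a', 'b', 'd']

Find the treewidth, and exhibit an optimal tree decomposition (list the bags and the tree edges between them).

Treewidth 3.
One optimal decomposition is:
Bags: B1 = {a, b, d, f}  B2 = {a, b, d, e}  B3 = {a, b, c, d}
Tree: B1–B2, B2–B3

The largest bag has 4 vertices, giving width 3; this decomposition certifies tw(G) ≤ 3. For the lower bound: the 4 vertex sets {d,f}, {b,e}, {a}, {c} are disjoint, each induces a connected subgraph, and every pair is joined by at least one edge of G. Contracting each set to a single vertex therefore yields K_{4} as a minor, and since treewidth is minor-monotone, tw(G) ≥ tw(K_{4}) = 3. The upper and lower bounds meet at 3, so that is the treewidth.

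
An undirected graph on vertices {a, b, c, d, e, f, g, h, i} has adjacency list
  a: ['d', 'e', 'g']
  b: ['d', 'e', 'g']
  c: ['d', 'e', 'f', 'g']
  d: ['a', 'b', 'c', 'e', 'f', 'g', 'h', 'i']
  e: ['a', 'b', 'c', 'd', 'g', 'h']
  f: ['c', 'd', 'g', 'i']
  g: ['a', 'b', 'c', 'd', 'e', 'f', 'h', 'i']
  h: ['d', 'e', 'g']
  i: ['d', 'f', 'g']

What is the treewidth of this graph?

A width-3 tree decomposition is:
Bags: B1 = {c, d, f, g}  B2 = {c, d, e, g}  B3 = {d, e, g, h}  B4 = {a, d, e, g}  B5 = {d, f, g, i}  B6 = {b, d, e, g}
Tree: B1–B2, B2–B3, B3–B4, B1–B5, B2–B6
The largest bag has 4 vertices, giving width 3; this decomposition certifies tw(G) ≤ 3. For the lower bound, the 4 vertices {d, e, g, h} are pairwise adjacent, and any tree decomposition puts a clique entirely inside one bag — forcing width ≥ 3. Combining the bounds, tw(G) = 3.

3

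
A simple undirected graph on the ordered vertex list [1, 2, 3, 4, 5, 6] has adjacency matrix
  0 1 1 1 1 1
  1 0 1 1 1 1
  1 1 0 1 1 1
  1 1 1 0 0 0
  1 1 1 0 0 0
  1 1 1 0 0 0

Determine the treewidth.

A width-3 tree decomposition is:
Bags: B1 = {1, 2, 3, 4}  B2 = {1, 2, 3, 5}  B3 = {1, 2, 3, 6}
Tree: B1–B2, B2–B3
Each bag holds 4 vertices, so the decomposition has width 3, which upper-bounds the treewidth. Conversely, {1, 2, 3, 4} is a clique of size 4, and the vertices of any clique must share a bag in every tree decomposition; so some bag has ≥ 4 vertices and tw(G) ≥ 3. Combining the bounds, tw(G) = 3.

3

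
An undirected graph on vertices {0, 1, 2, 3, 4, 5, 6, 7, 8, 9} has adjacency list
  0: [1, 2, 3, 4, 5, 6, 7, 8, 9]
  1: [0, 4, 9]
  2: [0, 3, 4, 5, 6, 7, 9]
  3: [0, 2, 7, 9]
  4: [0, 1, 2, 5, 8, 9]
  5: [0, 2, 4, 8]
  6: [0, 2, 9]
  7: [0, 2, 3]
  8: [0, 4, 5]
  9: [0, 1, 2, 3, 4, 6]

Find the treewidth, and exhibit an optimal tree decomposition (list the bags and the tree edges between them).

Each bag holds 4 vertices, so the decomposition has width 3, which upper-bounds the treewidth. For the lower bound, the 4 vertices {0, 4, 5, 8} are pairwise adjacent, and any tree decomposition puts a clique entirely inside one bag — forcing width ≥ 3. Hence tw(G) = 3 exactly.

Treewidth 3.
One such decomposition:
Bags: B1 = {0, 2, 4, 9}  B2 = {0, 2, 4, 5}  B3 = {0, 2, 3, 9}  B4 = {0, 2, 6, 9}  B5 = {0, 1, 4, 9}  B6 = {0, 4, 5, 8}  B7 = {0, 2, 3, 7}
Tree: B1–B2, B1–B3, B1–B4, B1–B5, B2–B6, B3–B7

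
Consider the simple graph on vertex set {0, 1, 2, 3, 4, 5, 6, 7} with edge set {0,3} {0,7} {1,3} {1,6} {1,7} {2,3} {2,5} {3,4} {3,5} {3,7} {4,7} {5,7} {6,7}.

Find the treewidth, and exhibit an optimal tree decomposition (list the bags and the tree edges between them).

Every bag has size at most 3, so the width is 3 − 1 = 2 and tw(G) ≤ 2. For the lower bound, the 3 vertices {2, 3, 5} are pairwise adjacent, and any tree decomposition puts a clique entirely inside one bag — forcing width ≥ 2. Combining the bounds, tw(G) = 2.

Treewidth 2.
One optimal decomposition is:
Bags: B1 = {1, 6, 7}  B2 = {1, 3, 7}  B3 = {3, 5, 7}  B4 = {3, 4, 7}  B5 = {0, 3, 7}  B6 = {2, 3, 5}
Tree: B1–B2, B2–B3, B2–B4, B4–B5, B3–B6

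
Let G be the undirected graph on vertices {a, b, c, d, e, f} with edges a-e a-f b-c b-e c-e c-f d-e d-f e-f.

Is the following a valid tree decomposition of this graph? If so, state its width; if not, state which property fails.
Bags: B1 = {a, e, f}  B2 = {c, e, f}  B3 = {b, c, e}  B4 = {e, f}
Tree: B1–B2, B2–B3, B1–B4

No — vertex d appears in no bag.

A tree decomposition must satisfy three properties: every vertex lies in some bag; for every edge, both endpoints lie together in some bag; and for every vertex, the bags containing it form a connected subtree. Here vertex d appears in no bag, so the decomposition is invalid.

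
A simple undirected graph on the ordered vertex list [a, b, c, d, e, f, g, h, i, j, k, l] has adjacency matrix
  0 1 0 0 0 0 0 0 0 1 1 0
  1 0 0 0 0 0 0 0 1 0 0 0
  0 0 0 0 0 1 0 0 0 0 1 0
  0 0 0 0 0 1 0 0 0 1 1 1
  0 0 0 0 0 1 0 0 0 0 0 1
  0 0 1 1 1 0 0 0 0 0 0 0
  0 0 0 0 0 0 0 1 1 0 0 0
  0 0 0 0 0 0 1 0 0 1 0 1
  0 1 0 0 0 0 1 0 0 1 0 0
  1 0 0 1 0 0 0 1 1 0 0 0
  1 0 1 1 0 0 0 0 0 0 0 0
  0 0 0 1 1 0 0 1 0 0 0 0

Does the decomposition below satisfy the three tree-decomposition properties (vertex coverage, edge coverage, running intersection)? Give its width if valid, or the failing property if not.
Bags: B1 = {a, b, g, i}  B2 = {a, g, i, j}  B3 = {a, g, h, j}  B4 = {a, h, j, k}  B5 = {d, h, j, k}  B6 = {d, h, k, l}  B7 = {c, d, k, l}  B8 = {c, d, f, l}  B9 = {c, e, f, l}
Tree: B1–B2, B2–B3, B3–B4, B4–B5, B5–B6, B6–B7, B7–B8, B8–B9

Yes; width 3.

Vertex coverage: the bags together contain {a, b, c, d, e, f, g, h, i, j, k, l}, the full vertex set. Edge coverage: each edge of G has both endpoints in at least one bag. Running intersection: for every vertex, the bags containing it form a connected subtree. All three properties hold, so this is a valid tree decomposition of width max|bag| − 1 = 3, and hence tw(G) ≤ 3.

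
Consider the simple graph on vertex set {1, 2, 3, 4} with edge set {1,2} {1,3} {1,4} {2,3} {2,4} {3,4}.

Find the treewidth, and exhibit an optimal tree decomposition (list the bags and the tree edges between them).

A single bag containing all 4 vertices is trivially a valid decomposition of width 3. On the other hand G contains the 4-clique {1, 2, 3, 4}. A clique must lie in a single bag of any decomposition, so no decomposition can have width below 3. The upper and lower bounds meet at 3, so that is the treewidth.

Treewidth 3.
One such decomposition:
Bags: B1 = {1, 2, 3, 4}
Tree: (single bag)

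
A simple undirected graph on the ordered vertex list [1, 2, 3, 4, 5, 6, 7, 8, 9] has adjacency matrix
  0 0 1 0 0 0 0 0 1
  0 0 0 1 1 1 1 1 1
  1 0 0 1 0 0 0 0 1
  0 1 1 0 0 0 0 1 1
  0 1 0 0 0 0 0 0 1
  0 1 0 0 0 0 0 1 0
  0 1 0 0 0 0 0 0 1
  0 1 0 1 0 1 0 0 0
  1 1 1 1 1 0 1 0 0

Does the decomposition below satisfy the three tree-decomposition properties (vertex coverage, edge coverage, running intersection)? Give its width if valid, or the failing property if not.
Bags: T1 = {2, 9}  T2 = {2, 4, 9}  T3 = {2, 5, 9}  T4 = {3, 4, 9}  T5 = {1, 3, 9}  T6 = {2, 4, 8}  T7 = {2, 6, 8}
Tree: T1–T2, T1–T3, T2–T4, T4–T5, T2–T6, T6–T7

A tree decomposition must satisfy three properties: every vertex lies in some bag; for every edge, both endpoints lie together in some bag; and for every vertex, the bags containing it form a connected subtree. Here vertex 7 appears in no bag, so the decomposition is invalid.

No — vertex 7 appears in no bag.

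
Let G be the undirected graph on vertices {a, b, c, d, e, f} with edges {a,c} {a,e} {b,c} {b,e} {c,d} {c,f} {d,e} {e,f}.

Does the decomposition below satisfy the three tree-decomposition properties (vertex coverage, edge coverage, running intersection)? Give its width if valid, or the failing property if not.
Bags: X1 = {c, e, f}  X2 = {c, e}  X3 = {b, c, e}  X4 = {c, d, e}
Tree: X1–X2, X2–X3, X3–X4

No — vertex a appears in no bag.

A tree decomposition must satisfy three properties: every vertex lies in some bag; for every edge, both endpoints lie together in some bag; and for every vertex, the bags containing it form a connected subtree. Here vertex a appears in no bag, so the decomposition is invalid.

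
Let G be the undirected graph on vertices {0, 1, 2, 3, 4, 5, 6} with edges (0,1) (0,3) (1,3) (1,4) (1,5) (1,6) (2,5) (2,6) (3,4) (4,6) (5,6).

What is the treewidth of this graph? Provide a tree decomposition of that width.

Treewidth 2.
Bags: B1 = {0, 1, 3}  B2 = {1, 3, 4}  B3 = {1, 4, 6}  B4 = {1, 5, 6}  B5 = {2, 5, 6}
Tree: B1–B2, B2–B3, B3–B4, B4–B5

Every bag has size at most 3, so the width is 3 − 1 = 2 and tw(G) ≤ 2. For the lower bound, the 3 vertices {0, 1, 3} are pairwise adjacent, and any tree decomposition puts a clique entirely inside one bag — forcing width ≥ 2. The upper and lower bounds meet at 2, so that is the treewidth.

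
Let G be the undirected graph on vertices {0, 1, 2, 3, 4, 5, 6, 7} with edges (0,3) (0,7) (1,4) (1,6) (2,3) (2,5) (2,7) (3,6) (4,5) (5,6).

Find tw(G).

2

A width-2 tree decomposition is:
Bags: B1 = {1, 4, 5}  B2 = {1, 5, 6}  B3 = {2, 5, 6}  B4 = {2, 3, 6}  B5 = {2, 3, 7}  B6 = {0, 3, 7}
Tree: B1–B2, B2–B3, B3–B4, B4–B5, B5–B6
The largest bag has 3 vertices, giving width 2; this decomposition certifies tw(G) ≤ 2. Since 4–1–6–5–4 is a cycle in G, G is not acyclic. Forests are exactly the graphs of treewidth ≤ 1, so tw(G) ≥ 2. The upper and lower bounds meet at 2, so that is the treewidth.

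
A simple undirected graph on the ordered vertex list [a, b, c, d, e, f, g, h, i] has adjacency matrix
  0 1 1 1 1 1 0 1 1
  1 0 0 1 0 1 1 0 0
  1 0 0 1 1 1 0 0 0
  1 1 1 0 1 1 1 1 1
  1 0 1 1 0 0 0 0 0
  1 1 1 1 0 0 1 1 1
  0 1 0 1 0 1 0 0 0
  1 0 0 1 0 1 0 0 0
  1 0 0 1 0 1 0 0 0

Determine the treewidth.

A width-3 tree decomposition is:
Bags: B1 = {a, b, d, f}  B2 = {a, c, d, f}  B3 = {b, d, f, g}  B4 = {a, d, f, i}  B5 = {a, c, d, e}  B6 = {a, d, f, h}
Tree: B1–B2, B1–B3, B1–B4, B2–B5, B2–B6
Each bag holds 4 vertices, so the decomposition has width 3, which upper-bounds the treewidth. For the lower bound, the 4 vertices {a, c, d, e} are pairwise adjacent, and any tree decomposition puts a clique entirely inside one bag — forcing width ≥ 3. Therefore the treewidth is 3.

3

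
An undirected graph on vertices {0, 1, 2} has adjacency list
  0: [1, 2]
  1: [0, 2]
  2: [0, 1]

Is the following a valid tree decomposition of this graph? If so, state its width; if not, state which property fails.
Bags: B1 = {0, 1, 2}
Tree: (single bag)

Yes; width 2.

Every vertex of G appears in some bag (union = {0, 1, 2}); every edge is covered by a bag; and for each vertex v the set of bags containing v is connected in the bag tree. The decomposition is therefore valid. The largest bag has 3 vertices, so the width is 2.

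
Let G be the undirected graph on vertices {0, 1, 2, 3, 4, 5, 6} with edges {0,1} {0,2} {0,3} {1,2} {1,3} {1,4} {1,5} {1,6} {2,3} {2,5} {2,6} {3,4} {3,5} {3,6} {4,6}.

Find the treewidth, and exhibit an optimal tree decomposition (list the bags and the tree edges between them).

Treewidth 3.
One such decomposition:
Bags: B1 = {1, 3, 4, 6}  B2 = {1, 2, 3, 6}  B3 = {1, 2, 3, 5}  B4 = {0, 1, 2, 3}
Tree: B1–B2, B2–B3, B3–B4

Each bag holds 4 vertices, so the decomposition has width 3, which upper-bounds the treewidth. For the lower bound, the 4 vertices {0, 1, 2, 3} are pairwise adjacent, and any tree decomposition puts a clique entirely inside one bag — forcing width ≥ 3. Hence tw(G) = 3 exactly.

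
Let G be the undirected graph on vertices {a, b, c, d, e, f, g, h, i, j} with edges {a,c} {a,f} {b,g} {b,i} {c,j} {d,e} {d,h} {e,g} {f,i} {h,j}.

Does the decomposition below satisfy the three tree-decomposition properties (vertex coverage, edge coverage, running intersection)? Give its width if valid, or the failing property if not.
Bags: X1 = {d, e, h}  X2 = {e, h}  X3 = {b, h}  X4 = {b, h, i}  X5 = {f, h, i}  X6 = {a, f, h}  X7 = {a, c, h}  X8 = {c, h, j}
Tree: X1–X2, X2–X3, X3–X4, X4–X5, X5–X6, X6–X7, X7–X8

A tree decomposition must satisfy three properties: every vertex lies in some bag; for every edge, both endpoints lie together in some bag; and for every vertex, the bags containing it form a connected subtree. Here vertex g appears in no bag, so the decomposition is invalid.

No — vertex g appears in no bag.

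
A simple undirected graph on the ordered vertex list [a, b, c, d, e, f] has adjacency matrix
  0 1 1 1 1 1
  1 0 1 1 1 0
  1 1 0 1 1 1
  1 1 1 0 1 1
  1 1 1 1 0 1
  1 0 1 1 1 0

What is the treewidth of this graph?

A width-4 tree decomposition is:
Bags: B1 = {a, c, d, e, f}  B2 = {a, b, c, d, e}
Tree: B1–B2
Each bag holds 5 vertices, so the decomposition has width 4, which upper-bounds the treewidth. For the lower bound, the 5 vertices {a, c, d, e, f} are pairwise adjacent, and any tree decomposition puts a clique entirely inside one bag — forcing width ≥ 4. Therefore the treewidth is 4.

4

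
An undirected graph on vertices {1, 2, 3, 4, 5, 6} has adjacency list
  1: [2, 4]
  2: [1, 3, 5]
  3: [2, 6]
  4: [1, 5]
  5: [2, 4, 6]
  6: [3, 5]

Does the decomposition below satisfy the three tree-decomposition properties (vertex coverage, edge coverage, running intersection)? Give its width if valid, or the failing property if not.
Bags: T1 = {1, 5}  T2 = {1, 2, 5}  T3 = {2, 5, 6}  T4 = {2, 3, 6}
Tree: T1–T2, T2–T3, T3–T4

A tree decomposition must satisfy three properties: every vertex lies in some bag; for every edge, both endpoints lie together in some bag; and for every vertex, the bags containing it form a connected subtree. Here vertex 4 appears in no bag, so the decomposition is invalid.

No — vertex 4 appears in no bag.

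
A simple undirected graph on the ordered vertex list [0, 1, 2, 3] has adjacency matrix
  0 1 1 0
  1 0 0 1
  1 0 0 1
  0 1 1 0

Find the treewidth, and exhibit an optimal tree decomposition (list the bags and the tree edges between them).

The largest bag has 3 vertices, giving width 2; this decomposition certifies tw(G) ≤ 2. For the lower bound, G contains the cycle 2–0–1–3–2, so G is not a forest; only forests have treewidth ≤ 1, hence tw(G) ≥ 2. The upper and lower bounds meet at 2, so that is the treewidth.

Treewidth 2.
One such decomposition:
Bags: B1 = {0, 1, 2}  B2 = {1, 2, 3}
Tree: B1–B2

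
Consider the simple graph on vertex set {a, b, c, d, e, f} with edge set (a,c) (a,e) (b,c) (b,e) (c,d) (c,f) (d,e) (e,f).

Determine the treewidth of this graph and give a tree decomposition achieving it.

The largest bag has 3 vertices, giving width 2; this decomposition certifies tw(G) ≤ 2. Since c–f–e–d–c is a cycle in G, G is not acyclic. Forests are exactly the graphs of treewidth ≤ 1, so tw(G) ≥ 2. The upper and lower bounds meet at 2, so that is the treewidth.

Treewidth 2.
Bags: B1 = {c, e, f}  B2 = {c, d, e}  B3 = {a, c, e}  B4 = {b, c, e}
Tree: B1–B2, B2–B3, B3–B4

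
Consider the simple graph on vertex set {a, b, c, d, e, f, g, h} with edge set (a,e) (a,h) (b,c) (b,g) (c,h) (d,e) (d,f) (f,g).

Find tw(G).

2

A width-2 tree decomposition is:
Bags: B1 = {b, f, g}  B2 = {b, d, f}  B3 = {b, d, e}  B4 = {a, b, e}  B5 = {a, b, h}  B6 = {b, c, h}
Tree: B1–B2, B2–B3, B3–B4, B4–B5, B5–B6
Each bag holds 3 vertices, so the decomposition has width 2, which upper-bounds the treewidth. For the lower bound, G contains the cycle b–g–f–d–e–a–h–c–b, so G is not a forest; only forests have treewidth ≤ 1, hence tw(G) ≥ 2. Therefore the treewidth is 2.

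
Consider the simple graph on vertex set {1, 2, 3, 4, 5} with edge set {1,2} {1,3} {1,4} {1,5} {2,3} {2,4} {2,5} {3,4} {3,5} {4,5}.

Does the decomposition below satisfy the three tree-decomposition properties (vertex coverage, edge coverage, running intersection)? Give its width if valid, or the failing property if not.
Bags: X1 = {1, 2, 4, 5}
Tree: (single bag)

No — vertex 3 appears in no bag.

A tree decomposition must satisfy three properties: every vertex lies in some bag; for every edge, both endpoints lie together in some bag; and for every vertex, the bags containing it form a connected subtree. Here vertex 3 appears in no bag, so the decomposition is invalid.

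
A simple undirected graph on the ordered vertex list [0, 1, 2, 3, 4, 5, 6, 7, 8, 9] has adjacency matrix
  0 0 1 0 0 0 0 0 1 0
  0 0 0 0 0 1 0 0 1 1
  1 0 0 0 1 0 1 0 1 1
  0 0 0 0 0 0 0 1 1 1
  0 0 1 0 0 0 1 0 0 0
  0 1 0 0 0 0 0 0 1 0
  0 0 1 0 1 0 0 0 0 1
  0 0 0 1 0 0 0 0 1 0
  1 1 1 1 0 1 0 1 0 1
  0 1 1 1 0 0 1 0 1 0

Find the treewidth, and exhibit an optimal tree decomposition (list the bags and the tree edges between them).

Treewidth 2.
One optimal decomposition is:
Bags: B1 = {0, 2, 8}  B2 = {2, 8, 9}  B3 = {2, 6, 9}  B4 = {3, 8, 9}  B5 = {1, 8, 9}  B6 = {2, 4, 6}  B7 = {1, 5, 8}  B8 = {3, 7, 8}
Tree: B1–B2, B2–B3, B2–B4, B4–B5, B3–B6, B5–B7, B4–B8

The largest bag has 3 vertices, giving width 2; this decomposition certifies tw(G) ≤ 2. For the lower bound, the 3 vertices {0, 2, 8} are pairwise adjacent, and any tree decomposition puts a clique entirely inside one bag — forcing width ≥ 2. Therefore the treewidth is 2.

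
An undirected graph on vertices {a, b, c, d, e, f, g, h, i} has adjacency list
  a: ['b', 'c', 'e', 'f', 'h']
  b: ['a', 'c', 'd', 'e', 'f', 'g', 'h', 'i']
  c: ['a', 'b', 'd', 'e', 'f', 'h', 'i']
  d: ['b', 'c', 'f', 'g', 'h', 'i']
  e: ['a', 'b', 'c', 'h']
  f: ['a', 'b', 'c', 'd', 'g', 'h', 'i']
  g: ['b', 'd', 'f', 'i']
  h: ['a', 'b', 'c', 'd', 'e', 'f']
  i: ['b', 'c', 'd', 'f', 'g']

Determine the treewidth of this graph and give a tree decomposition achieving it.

Treewidth 4.
One optimal decomposition is:
Bags: B1 = {a, b, c, e, h}  B2 = {a, b, c, f, h}  B3 = {b, c, d, f, h}  B4 = {b, c, d, f, i}  B5 = {b, d, f, g, i}
Tree: B1–B2, B2–B3, B3–B4, B4–B5

Each bag holds 5 vertices, so the decomposition has width 4, which upper-bounds the treewidth. For the lower bound, the 5 vertices {a, b, c, e, h} are pairwise adjacent, and any tree decomposition puts a clique entirely inside one bag — forcing width ≥ 4. Therefore the treewidth is 4.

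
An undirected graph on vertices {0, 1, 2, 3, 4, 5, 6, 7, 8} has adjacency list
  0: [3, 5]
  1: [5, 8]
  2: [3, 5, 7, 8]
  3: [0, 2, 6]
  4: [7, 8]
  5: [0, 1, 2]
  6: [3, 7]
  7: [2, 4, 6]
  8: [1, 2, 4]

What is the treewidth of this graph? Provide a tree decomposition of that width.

Treewidth 3.
Bags: B1 = {0, 1, 5, 8}  B2 = {0, 2, 5, 8}  B3 = {0, 2, 3, 8}  B4 = {2, 3, 4, 8}  B5 = {2, 3, 4, 7}  B6 = {3, 4, 6, 7}
Tree: B1–B2, B2–B3, B3–B4, B4–B5, B5–B6

The largest bag has 4 vertices, giving width 3; this decomposition certifies tw(G) ≤ 3. For the lower bound: the 4 vertex sets {0,1,5}, {8}, {2}, {3,4,6,7} are disjoint, each induces a connected subgraph, and every pair is joined by at least one edge of G. Contracting each set to a single vertex therefore yields K_{4} as a minor, and since treewidth is minor-monotone, tw(G) ≥ tw(K_{4}) = 3. Combining the bounds, tw(G) = 3.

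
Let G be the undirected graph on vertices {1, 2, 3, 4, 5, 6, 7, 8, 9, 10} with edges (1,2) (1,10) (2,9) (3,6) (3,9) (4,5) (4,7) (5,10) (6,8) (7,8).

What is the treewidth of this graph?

A width-2 tree decomposition is:
Bags: B1 = {4, 7, 8}  B2 = {4, 6, 8}  B3 = {3, 4, 6}  B4 = {3, 4, 9}  B5 = {2, 4, 9}  B6 = {1, 2, 4}  B7 = {1, 4, 10}  B8 = {4, 5, 10}
Tree: B1–B2, B2–B3, B3–B4, B4–B5, B5–B6, B6–B7, B7–B8
Each bag holds 3 vertices, so the decomposition has width 2, which upper-bounds the treewidth. The edges 4–7–8–6–3–9–2–1–10–5–4 form a cycle, so G is not a tree and its treewidth is at least 2. Therefore the treewidth is 2.

2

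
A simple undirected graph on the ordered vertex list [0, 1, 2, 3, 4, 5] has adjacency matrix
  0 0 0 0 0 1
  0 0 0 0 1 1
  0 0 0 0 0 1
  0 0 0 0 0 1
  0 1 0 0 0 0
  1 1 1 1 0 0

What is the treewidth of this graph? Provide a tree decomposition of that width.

The largest bag has 2 vertices, giving width 1; this decomposition certifies tw(G) ≤ 1. Any graph with an edge has treewidth ≥ 1, and G has the edge 3–5. Hence tw(G) = 1 exactly.

Treewidth 1.
One optimal decomposition is:
Bags: B1 = {3, 5}  B2 = {2, 5}  B3 = {1, 5}  B4 = {0, 5}  B5 = {1, 4}
Tree: B1–B2, B1–B3, B3–B4, B3–B5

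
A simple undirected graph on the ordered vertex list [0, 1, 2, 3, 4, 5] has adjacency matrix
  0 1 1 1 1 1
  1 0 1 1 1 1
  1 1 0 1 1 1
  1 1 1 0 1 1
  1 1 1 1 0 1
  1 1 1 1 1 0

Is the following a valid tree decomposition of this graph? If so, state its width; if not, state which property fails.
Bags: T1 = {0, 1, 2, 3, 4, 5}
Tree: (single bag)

Checking the three conditions: (i) the bags cover all of {0, 1, 2, 3, 4, 5}; (ii) for each edge, some bag contains both endpoints; (iii) the bags containing any fixed vertex form a subtree. All hold, so the decomposition is valid with width 6 − 1 = 5.

Yes; width 5.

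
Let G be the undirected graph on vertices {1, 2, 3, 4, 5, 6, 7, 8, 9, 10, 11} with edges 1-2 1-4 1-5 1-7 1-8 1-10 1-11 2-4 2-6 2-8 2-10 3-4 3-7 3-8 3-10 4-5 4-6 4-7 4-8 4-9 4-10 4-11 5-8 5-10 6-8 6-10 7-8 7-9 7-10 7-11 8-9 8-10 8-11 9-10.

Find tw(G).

4

A width-4 tree decomposition is:
Bags: B1 = {1, 2, 4, 8, 10}  B2 = {2, 4, 6, 8, 10}  B3 = {1, 4, 5, 8, 10}  B4 = {1, 4, 7, 8, 10}  B5 = {3, 4, 7, 8, 10}  B6 = {4, 7, 8, 9, 10}  B7 = {1, 4, 7, 8, 11}
Tree: B1–B2, B1–B3, B3–B4, B4–B5, B5–B6, B4–B7
Every bag has size at most 5, so the width is 5 − 1 = 4 and tw(G) ≤ 4. For the lower bound, the 5 vertices {1, 2, 4, 8, 10} are pairwise adjacent, and any tree decomposition puts a clique entirely inside one bag — forcing width ≥ 4. Combining the bounds, tw(G) = 4.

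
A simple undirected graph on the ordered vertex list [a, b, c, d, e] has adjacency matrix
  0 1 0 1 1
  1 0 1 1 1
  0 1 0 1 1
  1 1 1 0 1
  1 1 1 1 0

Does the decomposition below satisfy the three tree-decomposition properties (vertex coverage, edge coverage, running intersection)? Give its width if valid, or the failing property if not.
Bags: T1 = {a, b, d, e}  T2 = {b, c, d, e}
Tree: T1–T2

Vertex coverage: the bags together contain {a, b, c, d, e}, the full vertex set. Edge coverage: each edge of G has both endpoints in at least one bag. Running intersection: for every vertex, the bags containing it form a connected subtree. All three properties hold, so this is a valid tree decomposition of width max|bag| − 1 = 3, and hence tw(G) ≤ 3.

Yes; width 3.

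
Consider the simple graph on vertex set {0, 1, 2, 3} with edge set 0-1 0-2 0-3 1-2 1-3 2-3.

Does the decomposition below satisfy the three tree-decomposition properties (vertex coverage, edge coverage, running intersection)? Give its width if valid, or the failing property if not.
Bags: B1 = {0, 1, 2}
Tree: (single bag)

No — vertex 3 appears in no bag.

A tree decomposition must satisfy three properties: every vertex lies in some bag; for every edge, both endpoints lie together in some bag; and for every vertex, the bags containing it form a connected subtree. Here vertex 3 appears in no bag, so the decomposition is invalid.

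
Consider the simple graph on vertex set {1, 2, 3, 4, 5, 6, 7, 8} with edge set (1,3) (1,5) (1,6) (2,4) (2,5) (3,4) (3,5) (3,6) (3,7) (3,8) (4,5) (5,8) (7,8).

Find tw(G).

A width-2 tree decomposition is:
Bags: B1 = {3, 4, 5}  B2 = {1, 3, 5}  B3 = {2, 4, 5}  B4 = {3, 5, 8}  B5 = {3, 7, 8}  B6 = {1, 3, 6}
Tree: B1–B2, B1–B3, B1–B4, B4–B5, B2–B6
Every bag has size at most 3, so the width is 3 − 1 = 2 and tw(G) ≤ 2. On the other hand G contains the 3-clique {2, 4, 5}. A clique must lie in a single bag of any decomposition, so no decomposition can have width below 2. Therefore the treewidth is 2.

2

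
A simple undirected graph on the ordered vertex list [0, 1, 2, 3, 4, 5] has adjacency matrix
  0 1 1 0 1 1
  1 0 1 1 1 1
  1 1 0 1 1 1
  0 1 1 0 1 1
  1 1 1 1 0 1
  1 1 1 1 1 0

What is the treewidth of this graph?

4

A width-4 tree decomposition is:
Bags: B1 = {1, 2, 3, 4, 5}  B2 = {0, 1, 2, 4, 5}
Tree: B1–B2
Each bag holds 5 vertices, so the decomposition has width 4, which upper-bounds the treewidth. For the lower bound, the 5 vertices {0, 1, 2, 4, 5} are pairwise adjacent, and any tree decomposition puts a clique entirely inside one bag — forcing width ≥ 4. The upper and lower bounds meet at 4, so that is the treewidth.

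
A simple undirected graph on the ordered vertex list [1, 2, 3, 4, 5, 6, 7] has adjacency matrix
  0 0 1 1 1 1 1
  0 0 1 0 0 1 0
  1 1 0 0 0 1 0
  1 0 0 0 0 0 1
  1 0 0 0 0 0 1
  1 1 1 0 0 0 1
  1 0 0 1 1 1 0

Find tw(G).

A width-2 tree decomposition is:
Bags: B1 = {1, 6, 7}  B2 = {1, 3, 6}  B3 = {1, 4, 7}  B4 = {2, 3, 6}  B5 = {1, 5, 7}
Tree: B1–B2, B1–B3, B2–B4, B1–B5
Every bag has size at most 3, so the width is 3 − 1 = 2 and tw(G) ≤ 2. Conversely, {1, 3, 6} is a clique of size 3, and the vertices of any clique must share a bag in every tree decomposition; so some bag has ≥ 3 vertices and tw(G) ≥ 2. Therefore the treewidth is 2.

2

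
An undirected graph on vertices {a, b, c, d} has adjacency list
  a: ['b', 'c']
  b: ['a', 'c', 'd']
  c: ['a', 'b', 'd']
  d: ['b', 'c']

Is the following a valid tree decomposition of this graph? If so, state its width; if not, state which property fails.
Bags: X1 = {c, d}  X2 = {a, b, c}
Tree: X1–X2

No — edge (b,d) lies in no bag.

A tree decomposition must satisfy three properties: every vertex lies in some bag; for every edge, both endpoints lie together in some bag; and for every vertex, the bags containing it form a connected subtree. Here edge (b,d) lies in no bag, so the decomposition is invalid.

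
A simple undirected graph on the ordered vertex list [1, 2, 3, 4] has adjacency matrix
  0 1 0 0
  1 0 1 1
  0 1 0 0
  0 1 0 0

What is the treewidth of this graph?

1

A width-1 tree decomposition is:
Bags: B1 = {1, 2}  B2 = {2, 4}  B3 = {2, 3}
Tree: B1–B2, B1–B3
Every bag has size at most 2, so the width is 2 − 1 = 1 and tw(G) ≤ 1. Any graph with an edge has treewidth ≥ 1, and G has the edge 1–2. The upper and lower bounds meet at 1, so that is the treewidth.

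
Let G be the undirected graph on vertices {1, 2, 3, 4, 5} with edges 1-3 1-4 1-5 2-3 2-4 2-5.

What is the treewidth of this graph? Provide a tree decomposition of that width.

Treewidth 2.
One optimal decomposition is:
Bags: B1 = {1, 2, 3}  B2 = {1, 2, 5}  B3 = {1, 2, 4}
Tree: B1–B2, B2–B3

Every bag has size at most 3, so the width is 3 − 1 = 2 and tw(G) ≤ 2. For the lower bound, G contains the cycle 1–3–2–5–1, so G is not a forest; only forests have treewidth ≤ 1, hence tw(G) ≥ 2. The upper and lower bounds meet at 2, so that is the treewidth.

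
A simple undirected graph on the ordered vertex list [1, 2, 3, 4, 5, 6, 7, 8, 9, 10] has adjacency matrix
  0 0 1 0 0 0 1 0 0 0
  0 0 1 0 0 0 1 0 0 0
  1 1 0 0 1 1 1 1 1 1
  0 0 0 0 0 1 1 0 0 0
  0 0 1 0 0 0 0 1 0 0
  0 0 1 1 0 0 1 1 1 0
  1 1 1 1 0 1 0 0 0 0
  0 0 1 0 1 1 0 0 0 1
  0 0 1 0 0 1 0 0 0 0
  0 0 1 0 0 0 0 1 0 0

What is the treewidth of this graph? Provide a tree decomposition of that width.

Each bag holds 3 vertices, so the decomposition has width 2, which upper-bounds the treewidth. For the lower bound, the 3 vertices {1, 3, 7} are pairwise adjacent, and any tree decomposition puts a clique entirely inside one bag — forcing width ≥ 2. Hence tw(G) = 2 exactly.

Treewidth 2.
One optimal decomposition is:
Bags: B1 = {3, 6, 9}  B2 = {3, 6, 8}  B3 = {3, 6, 7}  B4 = {3, 5, 8}  B5 = {4, 6, 7}  B6 = {3, 8, 10}  B7 = {2, 3, 7}  B8 = {1, 3, 7}
Tree: B1–B2, B1–B3, B2–B4, B3–B5, B4–B6, B3–B7, B7–B8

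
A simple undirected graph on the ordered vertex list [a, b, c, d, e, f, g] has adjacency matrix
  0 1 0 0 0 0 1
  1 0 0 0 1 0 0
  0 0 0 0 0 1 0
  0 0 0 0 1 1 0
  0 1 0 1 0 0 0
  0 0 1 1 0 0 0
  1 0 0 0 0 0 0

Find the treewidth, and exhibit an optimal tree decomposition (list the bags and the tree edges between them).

Treewidth 1.
One such decomposition:
Bags: B1 = {c, f}  B2 = {d, f}  B3 = {d, e}  B4 = {b, e}  B5 = {a, b}  B6 = {a, g}
Tree: B1–B2, B2–B3, B3–B4, B4–B5, B5–B6

The largest bag has 2 vertices, giving width 1; this decomposition certifies tw(G) ≤ 1. Since G has at least one edge (e.g. c–f), it is not an edgeless graph, so tw(G) ≥ 1. The upper and lower bounds meet at 1, so that is the treewidth.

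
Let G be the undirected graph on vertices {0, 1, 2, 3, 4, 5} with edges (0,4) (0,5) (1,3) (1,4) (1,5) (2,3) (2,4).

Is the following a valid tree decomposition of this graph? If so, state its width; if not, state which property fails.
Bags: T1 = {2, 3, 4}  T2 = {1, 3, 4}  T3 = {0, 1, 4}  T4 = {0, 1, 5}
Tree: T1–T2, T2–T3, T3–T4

Yes; width 2.

Vertex coverage: the bags together contain {0, 1, 2, 3, 4, 5}, the full vertex set. Edge coverage: each edge of G has both endpoints in at least one bag. Running intersection: for every vertex, the bags containing it form a connected subtree. All three properties hold, so this is a valid tree decomposition of width max|bag| − 1 = 2, and hence tw(G) ≤ 2.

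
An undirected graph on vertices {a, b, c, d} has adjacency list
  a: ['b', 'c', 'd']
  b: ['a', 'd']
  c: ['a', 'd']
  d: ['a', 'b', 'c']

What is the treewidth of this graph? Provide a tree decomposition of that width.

Treewidth 2.
One optimal decomposition is:
Bags: B1 = {a, b, d}  B2 = {a, c, d}
Tree: B1–B2

Each bag holds 3 vertices, so the decomposition has width 2, which upper-bounds the treewidth. On the other hand G contains the 3-clique {a, c, d}. A clique must lie in a single bag of any decomposition, so no decomposition can have width below 2. Therefore the treewidth is 2.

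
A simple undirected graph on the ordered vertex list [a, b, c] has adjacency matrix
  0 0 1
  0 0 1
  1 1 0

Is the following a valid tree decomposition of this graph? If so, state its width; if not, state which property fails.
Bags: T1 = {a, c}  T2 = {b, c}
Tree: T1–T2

Yes; width 1.

Vertex coverage: the bags together contain {a, b, c}, the full vertex set. Edge coverage: each edge of G has both endpoints in at least one bag. Running intersection: for every vertex, the bags containing it form a connected subtree. All three properties hold, so this is a valid tree decomposition of width max|bag| − 1 = 1, and hence tw(G) ≤ 1.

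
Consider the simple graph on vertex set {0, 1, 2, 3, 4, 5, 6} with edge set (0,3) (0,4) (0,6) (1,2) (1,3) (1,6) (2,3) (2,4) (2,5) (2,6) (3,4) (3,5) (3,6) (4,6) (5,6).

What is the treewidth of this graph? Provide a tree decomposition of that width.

Every bag has size at most 4, so the width is 4 − 1 = 3 and tw(G) ≤ 3. Conversely, {0, 3, 4, 6} is a clique of size 4, and the vertices of any clique must share a bag in every tree decomposition; so some bag has ≥ 4 vertices and tw(G) ≥ 3. The upper and lower bounds meet at 3, so that is the treewidth.

Treewidth 3.
Bags: B1 = {1, 2, 3, 6}  B2 = {2, 3, 4, 6}  B3 = {0, 3, 4, 6}  B4 = {2, 3, 5, 6}
Tree: B1–B2, B2–B3, B2–B4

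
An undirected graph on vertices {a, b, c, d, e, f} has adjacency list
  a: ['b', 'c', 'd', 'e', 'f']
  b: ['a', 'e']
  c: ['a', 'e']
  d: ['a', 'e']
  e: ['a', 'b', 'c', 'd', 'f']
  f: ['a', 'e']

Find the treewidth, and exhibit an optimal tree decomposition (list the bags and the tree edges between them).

Treewidth 2.
Bags: B1 = {a, d, e}  B2 = {a, e, f}  B3 = {a, b, e}  B4 = {a, c, e}
Tree: B1–B2, B2–B3, B2–B4

Every bag has size at most 3, so the width is 3 − 1 = 2 and tw(G) ≤ 2. Conversely, {a, d, e} is a clique of size 3, and the vertices of any clique must share a bag in every tree decomposition; so some bag has ≥ 3 vertices and tw(G) ≥ 2. Therefore the treewidth is 2.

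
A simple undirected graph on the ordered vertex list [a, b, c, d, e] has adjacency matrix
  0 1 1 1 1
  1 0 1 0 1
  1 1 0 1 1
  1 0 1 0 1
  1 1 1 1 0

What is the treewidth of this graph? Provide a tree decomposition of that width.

Treewidth 3.
One such decomposition:
Bags: B1 = {a, c, d, e}  B2 = {a, b, c, e}
Tree: B1–B2

Each bag holds 4 vertices, so the decomposition has width 3, which upper-bounds the treewidth. For the lower bound, the 4 vertices {a, c, d, e} are pairwise adjacent, and any tree decomposition puts a clique entirely inside one bag — forcing width ≥ 3. The upper and lower bounds meet at 3, so that is the treewidth.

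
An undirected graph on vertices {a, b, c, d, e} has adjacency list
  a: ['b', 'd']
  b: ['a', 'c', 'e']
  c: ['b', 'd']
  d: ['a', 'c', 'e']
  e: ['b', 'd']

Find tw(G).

A width-2 tree decomposition is:
Bags: B1 = {a, b, d}  B2 = {b, c, d}  B3 = {b, d, e}
Tree: B1–B2, B2–B3
The largest bag has 3 vertices, giving width 2; this decomposition certifies tw(G) ≤ 2. The edges b–a–d–c–b form a cycle, so G is not a tree and its treewidth is at least 2. The upper and lower bounds meet at 2, so that is the treewidth.

2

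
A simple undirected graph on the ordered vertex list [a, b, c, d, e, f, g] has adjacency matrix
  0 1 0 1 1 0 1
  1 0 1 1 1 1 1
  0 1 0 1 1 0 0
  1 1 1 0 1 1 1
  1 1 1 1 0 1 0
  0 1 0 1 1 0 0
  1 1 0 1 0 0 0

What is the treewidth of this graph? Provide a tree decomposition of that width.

Each bag holds 4 vertices, so the decomposition has width 3, which upper-bounds the treewidth. On the other hand G contains the 4-clique {a, b, d, g}. A clique must lie in a single bag of any decomposition, so no decomposition can have width below 3. The upper and lower bounds meet at 3, so that is the treewidth.

Treewidth 3.
One optimal decomposition is:
Bags: B1 = {b, d, e, f}  B2 = {a, b, d, e}  B3 = {b, c, d, e}  B4 = {a, b, d, g}
Tree: B1–B2, B2–B3, B2–B4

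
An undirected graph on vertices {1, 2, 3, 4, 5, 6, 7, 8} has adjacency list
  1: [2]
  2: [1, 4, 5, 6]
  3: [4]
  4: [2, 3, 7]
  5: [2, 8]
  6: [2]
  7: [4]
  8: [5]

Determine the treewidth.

1

A width-1 tree decomposition is:
Bags: B1 = {2, 4}  B2 = {1, 2}  B3 = {3, 4}  B4 = {2, 6}  B5 = {4, 7}  B6 = {2, 5}  B7 = {5, 8}
Tree: B1–B2, B1–B3, B2–B4, B1–B5, B2–B6, B6–B7
The largest bag has 2 vertices, giving width 1; this decomposition certifies tw(G) ≤ 1. Any graph with an edge has treewidth ≥ 1, and G has the edge 2–4. The upper and lower bounds meet at 1, so that is the treewidth.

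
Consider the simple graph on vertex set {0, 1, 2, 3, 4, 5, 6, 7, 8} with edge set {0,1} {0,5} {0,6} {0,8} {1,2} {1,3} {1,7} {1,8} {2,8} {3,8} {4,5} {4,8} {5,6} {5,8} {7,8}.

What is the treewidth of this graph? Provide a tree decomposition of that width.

Every bag has size at most 3, so the width is 3 − 1 = 2 and tw(G) ≤ 2. On the other hand G contains the 3-clique {0, 1, 8}. A clique must lie in a single bag of any decomposition, so no decomposition can have width below 2. Combining the bounds, tw(G) = 2.

Treewidth 2.
Bags: B1 = {0, 1, 8}  B2 = {1, 2, 8}  B3 = {1, 7, 8}  B4 = {0, 5, 8}  B5 = {0, 5, 6}  B6 = {1, 3, 8}  B7 = {4, 5, 8}
Tree: B1–B2, B2–B3, B1–B4, B4–B5, B1–B6, B4–B7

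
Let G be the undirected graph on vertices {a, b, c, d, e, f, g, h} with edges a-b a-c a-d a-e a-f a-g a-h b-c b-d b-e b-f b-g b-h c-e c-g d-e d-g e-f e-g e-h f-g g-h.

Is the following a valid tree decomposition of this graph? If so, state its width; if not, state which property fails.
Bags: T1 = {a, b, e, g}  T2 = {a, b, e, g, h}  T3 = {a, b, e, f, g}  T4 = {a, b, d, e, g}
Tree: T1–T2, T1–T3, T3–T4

No — vertex c appears in no bag.

A tree decomposition must satisfy three properties: every vertex lies in some bag; for every edge, both endpoints lie together in some bag; and for every vertex, the bags containing it form a connected subtree. Here vertex c appears in no bag, so the decomposition is invalid.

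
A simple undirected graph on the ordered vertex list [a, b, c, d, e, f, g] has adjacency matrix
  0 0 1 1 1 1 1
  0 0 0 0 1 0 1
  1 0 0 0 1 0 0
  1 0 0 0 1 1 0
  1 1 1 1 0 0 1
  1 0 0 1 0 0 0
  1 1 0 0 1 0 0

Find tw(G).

2

A width-2 tree decomposition is:
Bags: B1 = {a, d, e}  B2 = {a, e, g}  B3 = {a, d, f}  B4 = {b, e, g}  B5 = {a, c, e}
Tree: B1–B2, B1–B3, B2–B4, B2–B5
The largest bag has 3 vertices, giving width 2; this decomposition certifies tw(G) ≤ 2. Conversely, {a, d, e} is a clique of size 3, and the vertices of any clique must share a bag in every tree decomposition; so some bag has ≥ 3 vertices and tw(G) ≥ 2. Combining the bounds, tw(G) = 2.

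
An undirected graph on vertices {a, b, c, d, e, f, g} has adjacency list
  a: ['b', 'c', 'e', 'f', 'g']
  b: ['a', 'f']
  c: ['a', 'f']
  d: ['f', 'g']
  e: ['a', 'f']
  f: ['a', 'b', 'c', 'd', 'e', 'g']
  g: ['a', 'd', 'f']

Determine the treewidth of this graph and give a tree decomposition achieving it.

Treewidth 2.
One optimal decomposition is:
Bags: B1 = {a, f, g}  B2 = {d, f, g}  B3 = {a, e, f}  B4 = {a, b, f}  B5 = {a, c, f}
Tree: B1–B2, B1–B3, B3–B4, B3–B5

Each bag holds 3 vertices, so the decomposition has width 2, which upper-bounds the treewidth. On the other hand G contains the 3-clique {d, f, g}. A clique must lie in a single bag of any decomposition, so no decomposition can have width below 2. The upper and lower bounds meet at 2, so that is the treewidth.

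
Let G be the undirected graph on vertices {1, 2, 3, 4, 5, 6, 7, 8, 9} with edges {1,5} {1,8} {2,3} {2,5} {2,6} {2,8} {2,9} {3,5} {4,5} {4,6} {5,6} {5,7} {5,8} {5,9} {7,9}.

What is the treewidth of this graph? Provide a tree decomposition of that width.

The largest bag has 3 vertices, giving width 2; this decomposition certifies tw(G) ≤ 2. On the other hand G contains the 3-clique {1, 5, 8}. A clique must lie in a single bag of any decomposition, so no decomposition can have width below 2. Hence tw(G) = 2 exactly.

Treewidth 2.
Bags: B1 = {2, 5, 8}  B2 = {2, 5, 9}  B3 = {2, 5, 6}  B4 = {5, 7, 9}  B5 = {2, 3, 5}  B6 = {4, 5, 6}  B7 = {1, 5, 8}
Tree: B1–B2, B2–B3, B2–B4, B3–B5, B3–B6, B1–B7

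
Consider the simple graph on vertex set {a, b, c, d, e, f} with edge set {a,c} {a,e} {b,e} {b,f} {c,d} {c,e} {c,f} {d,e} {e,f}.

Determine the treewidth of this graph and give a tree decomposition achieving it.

Every bag has size at most 3, so the width is 3 − 1 = 2 and tw(G) ≤ 2. For the lower bound, the 3 vertices {c, d, e} are pairwise adjacent, and any tree decomposition puts a clique entirely inside one bag — forcing width ≥ 2. Hence tw(G) = 2 exactly.

Treewidth 2.
One optimal decomposition is:
Bags: B1 = {c, d, e}  B2 = {a, c, e}  B3 = {c, e, f}  B4 = {b, e, f}
Tree: B1–B2, B1–B3, B3–B4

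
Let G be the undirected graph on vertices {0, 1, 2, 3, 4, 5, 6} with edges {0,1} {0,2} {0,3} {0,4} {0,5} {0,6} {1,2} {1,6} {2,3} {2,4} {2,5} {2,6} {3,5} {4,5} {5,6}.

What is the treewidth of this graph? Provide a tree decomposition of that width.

Treewidth 3.
One such decomposition:
Bags: B1 = {0, 2, 4, 5}  B2 = {0, 2, 5, 6}  B3 = {0, 1, 2, 6}  B4 = {0, 2, 3, 5}
Tree: B1–B2, B2–B3, B2–B4

Each bag holds 4 vertices, so the decomposition has width 3, which upper-bounds the treewidth. Conversely, {0, 1, 2, 6} is a clique of size 4, and the vertices of any clique must share a bag in every tree decomposition; so some bag has ≥ 4 vertices and tw(G) ≥ 3. Combining the bounds, tw(G) = 3.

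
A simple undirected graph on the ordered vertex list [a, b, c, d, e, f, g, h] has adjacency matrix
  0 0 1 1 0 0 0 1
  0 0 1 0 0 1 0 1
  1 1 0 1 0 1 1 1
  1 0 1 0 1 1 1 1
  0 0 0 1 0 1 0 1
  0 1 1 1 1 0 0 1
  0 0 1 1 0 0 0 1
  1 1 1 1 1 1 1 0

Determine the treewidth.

3

A width-3 tree decomposition is:
Bags: B1 = {d, e, f, h}  B2 = {c, d, f, h}  B3 = {a, c, d, h}  B4 = {b, c, f, h}  B5 = {c, d, g, h}
Tree: B1–B2, B2–B3, B2–B4, B3–B5
Every bag has size at most 4, so the width is 4 − 1 = 3 and tw(G) ≤ 3. On the other hand G contains the 4-clique {d, e, f, h}. A clique must lie in a single bag of any decomposition, so no decomposition can have width below 3. The upper and lower bounds meet at 3, so that is the treewidth.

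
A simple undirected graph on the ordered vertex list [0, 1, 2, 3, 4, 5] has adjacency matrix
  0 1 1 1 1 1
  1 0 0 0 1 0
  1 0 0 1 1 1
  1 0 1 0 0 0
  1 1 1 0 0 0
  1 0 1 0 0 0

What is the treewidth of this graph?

A width-2 tree decomposition is:
Bags: B1 = {0, 2, 5}  B2 = {0, 2, 4}  B3 = {0, 1, 4}  B4 = {0, 2, 3}
Tree: B1–B2, B2–B3, B1–B4
Every bag has size at most 3, so the width is 3 − 1 = 2 and tw(G) ≤ 2. For the lower bound, the 3 vertices {0, 1, 4} are pairwise adjacent, and any tree decomposition puts a clique entirely inside one bag — forcing width ≥ 2. Hence tw(G) = 2 exactly.

2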